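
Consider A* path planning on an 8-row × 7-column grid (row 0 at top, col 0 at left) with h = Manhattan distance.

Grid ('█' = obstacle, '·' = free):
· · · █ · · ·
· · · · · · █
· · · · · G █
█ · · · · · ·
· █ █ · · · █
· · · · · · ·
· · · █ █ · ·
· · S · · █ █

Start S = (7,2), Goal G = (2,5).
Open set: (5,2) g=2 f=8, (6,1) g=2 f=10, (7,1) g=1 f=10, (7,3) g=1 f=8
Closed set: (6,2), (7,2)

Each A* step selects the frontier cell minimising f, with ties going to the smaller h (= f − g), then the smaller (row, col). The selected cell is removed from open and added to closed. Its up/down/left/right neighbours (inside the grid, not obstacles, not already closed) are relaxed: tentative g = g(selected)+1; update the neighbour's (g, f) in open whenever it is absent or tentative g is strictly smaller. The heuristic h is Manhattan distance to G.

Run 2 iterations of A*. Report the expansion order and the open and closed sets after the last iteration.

order=[(5,2) → (5,3)]; open=[(4,3) g=4 f=8, (5,1) g=3 f=10, (5,4) g=4 f=8, (6,1) g=2 f=10, (7,1) g=1 f=10, (7,3) g=1 f=8]; closed=[(5,2), (5,3), (6,2), (7,2)]

step 1: expand (5,2) (f=8, h=6) → closed; open now [(5,1) g=3 f=10, (5,3) g=3 f=8, (6,1) g=2 f=10, (7,1) g=1 f=10, (7,3) g=1 f=8]
step 2: expand (5,3) (f=8, h=5) → closed; open now [(4,3) g=4 f=8, (5,1) g=3 f=10, (5,4) g=4 f=8, (6,1) g=2 f=10, (7,1) g=1 f=10, (7,3) g=1 f=8]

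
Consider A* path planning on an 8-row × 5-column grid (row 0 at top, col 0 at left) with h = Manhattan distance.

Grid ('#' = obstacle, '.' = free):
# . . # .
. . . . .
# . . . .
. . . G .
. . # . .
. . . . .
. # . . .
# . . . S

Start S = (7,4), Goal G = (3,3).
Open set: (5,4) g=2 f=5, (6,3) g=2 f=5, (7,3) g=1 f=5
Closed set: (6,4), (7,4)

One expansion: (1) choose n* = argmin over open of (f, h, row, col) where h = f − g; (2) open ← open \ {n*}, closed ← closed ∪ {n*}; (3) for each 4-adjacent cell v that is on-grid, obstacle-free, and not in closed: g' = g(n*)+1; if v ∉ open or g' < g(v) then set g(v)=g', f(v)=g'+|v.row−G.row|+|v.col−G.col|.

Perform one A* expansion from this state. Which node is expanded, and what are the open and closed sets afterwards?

expanded=(5,4); open=[(4,4) g=3 f=5, (5,3) g=3 f=5, (6,3) g=2 f=5, (7,3) g=1 f=5]; closed=[(5,4), (6,4), (7,4)]

step 1: expand (5,4) (f=5, h=3) → closed; open now [(4,4) g=3 f=5, (5,3) g=3 f=5, (6,3) g=2 f=5, (7,3) g=1 f=5]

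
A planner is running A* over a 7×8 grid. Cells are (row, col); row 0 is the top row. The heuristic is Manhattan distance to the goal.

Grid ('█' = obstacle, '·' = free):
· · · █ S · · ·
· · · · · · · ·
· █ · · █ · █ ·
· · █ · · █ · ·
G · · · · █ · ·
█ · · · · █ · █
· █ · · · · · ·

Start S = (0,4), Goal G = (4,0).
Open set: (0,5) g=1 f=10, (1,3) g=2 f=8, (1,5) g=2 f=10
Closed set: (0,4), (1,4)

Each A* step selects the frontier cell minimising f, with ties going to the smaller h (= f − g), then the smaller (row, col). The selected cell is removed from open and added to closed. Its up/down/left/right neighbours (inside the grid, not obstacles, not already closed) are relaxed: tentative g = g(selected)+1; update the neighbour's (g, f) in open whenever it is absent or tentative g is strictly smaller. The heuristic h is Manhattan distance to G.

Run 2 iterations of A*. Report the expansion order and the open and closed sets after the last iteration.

order=[(1,3) → (1,2)]; open=[(0,2) g=4 f=10, (0,5) g=1 f=10, (1,1) g=4 f=8, (1,5) g=2 f=10, (2,2) g=4 f=8, (2,3) g=3 f=8]; closed=[(0,4), (1,2), (1,3), (1,4)]

step 1: expand (1,3) (f=8, h=6) → closed; open now [(0,5) g=1 f=10, (1,2) g=3 f=8, (1,5) g=2 f=10, (2,3) g=3 f=8]
step 2: expand (1,2) (f=8, h=5) → closed; open now [(0,2) g=4 f=10, (0,5) g=1 f=10, (1,1) g=4 f=8, (1,5) g=2 f=10, (2,2) g=4 f=8, (2,3) g=3 f=8]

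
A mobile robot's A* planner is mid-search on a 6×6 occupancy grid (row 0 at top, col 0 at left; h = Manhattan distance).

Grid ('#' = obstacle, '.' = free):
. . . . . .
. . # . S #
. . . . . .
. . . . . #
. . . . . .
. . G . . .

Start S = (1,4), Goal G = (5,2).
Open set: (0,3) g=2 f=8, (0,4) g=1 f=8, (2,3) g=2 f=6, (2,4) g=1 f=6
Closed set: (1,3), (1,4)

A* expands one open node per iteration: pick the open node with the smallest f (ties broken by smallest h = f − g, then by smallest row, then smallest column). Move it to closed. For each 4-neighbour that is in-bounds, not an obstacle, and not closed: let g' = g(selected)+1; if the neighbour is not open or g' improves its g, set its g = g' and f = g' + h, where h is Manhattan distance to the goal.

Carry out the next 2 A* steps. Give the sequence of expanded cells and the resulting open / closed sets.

order=[(2,3) → (2,2)]; open=[(0,3) g=2 f=8, (0,4) g=1 f=8, (2,1) g=4 f=8, (2,4) g=1 f=6, (3,2) g=4 f=6, (3,3) g=3 f=6]; closed=[(1,3), (1,4), (2,2), (2,3)]

step 1: expand (2,3) (f=6, h=4) → closed; open now [(0,3) g=2 f=8, (0,4) g=1 f=8, (2,2) g=3 f=6, (2,4) g=1 f=6, (3,3) g=3 f=6]
step 2: expand (2,2) (f=6, h=3) → closed; open now [(0,3) g=2 f=8, (0,4) g=1 f=8, (2,1) g=4 f=8, (2,4) g=1 f=6, (3,2) g=4 f=6, (3,3) g=3 f=6]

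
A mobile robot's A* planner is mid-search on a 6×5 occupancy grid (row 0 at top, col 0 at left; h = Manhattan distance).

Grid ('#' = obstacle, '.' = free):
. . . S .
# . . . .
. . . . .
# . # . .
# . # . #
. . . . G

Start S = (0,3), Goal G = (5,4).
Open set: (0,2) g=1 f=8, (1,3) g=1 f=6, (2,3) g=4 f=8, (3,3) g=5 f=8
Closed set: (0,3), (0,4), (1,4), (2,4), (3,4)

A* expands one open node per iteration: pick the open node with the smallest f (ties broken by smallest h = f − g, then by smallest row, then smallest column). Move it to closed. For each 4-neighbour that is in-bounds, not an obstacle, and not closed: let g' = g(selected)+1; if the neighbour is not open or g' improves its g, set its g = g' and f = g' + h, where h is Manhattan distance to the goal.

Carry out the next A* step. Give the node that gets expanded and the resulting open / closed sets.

expanded=(1,3); open=[(0,2) g=1 f=8, (1,2) g=2 f=8, (2,3) g=2 f=6, (3,3) g=5 f=8]; closed=[(0,3), (0,4), (1,3), (1,4), (2,4), (3,4)]

step 1: expand (1,3) (f=6, h=5) → closed; open now [(0,2) g=1 f=8, (1,2) g=2 f=8, (2,3) g=2 f=6, (3,3) g=5 f=8]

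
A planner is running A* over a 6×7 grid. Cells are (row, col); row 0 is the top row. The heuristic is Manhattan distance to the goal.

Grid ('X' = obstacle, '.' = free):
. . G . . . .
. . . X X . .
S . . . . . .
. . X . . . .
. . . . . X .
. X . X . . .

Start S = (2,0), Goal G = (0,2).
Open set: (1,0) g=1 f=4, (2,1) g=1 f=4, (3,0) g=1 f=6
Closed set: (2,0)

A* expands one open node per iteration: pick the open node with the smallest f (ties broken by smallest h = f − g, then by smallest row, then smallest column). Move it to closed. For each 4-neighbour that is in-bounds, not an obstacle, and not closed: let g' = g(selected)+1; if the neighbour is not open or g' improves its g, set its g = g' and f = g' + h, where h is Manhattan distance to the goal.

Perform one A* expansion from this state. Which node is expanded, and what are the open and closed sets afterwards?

step 1: expand (1,0) (f=4, h=3) → closed; open now [(0,0) g=2 f=4, (1,1) g=2 f=4, (2,1) g=1 f=4, (3,0) g=1 f=6]

expanded=(1,0); open=[(0,0) g=2 f=4, (1,1) g=2 f=4, (2,1) g=1 f=4, (3,0) g=1 f=6]; closed=[(1,0), (2,0)]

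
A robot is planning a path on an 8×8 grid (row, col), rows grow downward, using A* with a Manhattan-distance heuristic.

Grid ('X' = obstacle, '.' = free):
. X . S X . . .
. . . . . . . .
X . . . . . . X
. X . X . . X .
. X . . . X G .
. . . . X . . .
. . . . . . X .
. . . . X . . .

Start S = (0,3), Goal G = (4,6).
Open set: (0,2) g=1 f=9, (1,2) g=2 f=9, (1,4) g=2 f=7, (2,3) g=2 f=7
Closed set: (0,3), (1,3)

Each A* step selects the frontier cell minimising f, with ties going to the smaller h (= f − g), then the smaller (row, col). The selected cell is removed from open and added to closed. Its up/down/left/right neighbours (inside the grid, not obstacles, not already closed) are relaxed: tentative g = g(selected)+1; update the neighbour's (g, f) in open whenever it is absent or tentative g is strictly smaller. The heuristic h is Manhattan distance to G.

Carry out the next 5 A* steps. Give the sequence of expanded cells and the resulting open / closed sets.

step 1: expand (1,4) (f=7, h=5) → closed; open now [(0,2) g=1 f=9, (1,2) g=2 f=9, (1,5) g=3 f=7, (2,3) g=2 f=7, (2,4) g=3 f=7]
step 2: expand (1,5) (f=7, h=4) → closed; open now [(0,2) g=1 f=9, (0,5) g=4 f=9, (1,2) g=2 f=9, (1,6) g=4 f=7, (2,3) g=2 f=7, (2,4) g=3 f=7, (2,5) g=4 f=7]
step 3: expand (1,6) (f=7, h=3) → closed; open now [(0,2) g=1 f=9, (0,5) g=4 f=9, (0,6) g=5 f=9, (1,2) g=2 f=9, (1,7) g=5 f=9, (2,3) g=2 f=7, (2,4) g=3 f=7, (2,5) g=4 f=7, (2,6) g=5 f=7]
step 4: expand (2,6) (f=7, h=2) → closed; open now [(0,2) g=1 f=9, (0,5) g=4 f=9, (0,6) g=5 f=9, (1,2) g=2 f=9, (1,7) g=5 f=9, (2,3) g=2 f=7, (2,4) g=3 f=7, (2,5) g=4 f=7]
step 5: expand (2,5) (f=7, h=3) → closed; open now [(0,2) g=1 f=9, (0,5) g=4 f=9, (0,6) g=5 f=9, (1,2) g=2 f=9, (1,7) g=5 f=9, (2,3) g=2 f=7, (2,4) g=3 f=7, (3,5) g=5 f=7]

order=[(1,4) → (1,5) → (1,6) → (2,6) → (2,5)]; open=[(0,2) g=1 f=9, (0,5) g=4 f=9, (0,6) g=5 f=9, (1,2) g=2 f=9, (1,7) g=5 f=9, (2,3) g=2 f=7, (2,4) g=3 f=7, (3,5) g=5 f=7]; closed=[(0,3), (1,3), (1,4), (1,5), (1,6), (2,5), (2,6)]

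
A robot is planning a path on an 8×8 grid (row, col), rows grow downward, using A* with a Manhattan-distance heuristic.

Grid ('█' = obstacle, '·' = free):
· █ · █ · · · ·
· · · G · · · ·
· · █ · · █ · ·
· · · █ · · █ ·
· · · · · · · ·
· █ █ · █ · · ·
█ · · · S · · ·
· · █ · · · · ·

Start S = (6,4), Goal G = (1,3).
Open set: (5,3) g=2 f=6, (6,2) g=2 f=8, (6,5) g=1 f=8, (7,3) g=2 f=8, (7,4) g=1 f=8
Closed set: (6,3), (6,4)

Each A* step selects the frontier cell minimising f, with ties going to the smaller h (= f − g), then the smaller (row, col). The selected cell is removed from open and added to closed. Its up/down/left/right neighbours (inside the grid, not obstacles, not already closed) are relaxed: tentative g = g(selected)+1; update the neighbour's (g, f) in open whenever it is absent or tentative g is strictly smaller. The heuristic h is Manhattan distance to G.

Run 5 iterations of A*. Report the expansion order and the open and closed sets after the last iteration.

step 1: expand (5,3) (f=6, h=4) → closed; open now [(4,3) g=3 f=6, (6,2) g=2 f=8, (6,5) g=1 f=8, (7,3) g=2 f=8, (7,4) g=1 f=8]
step 2: expand (4,3) (f=6, h=3) → closed; open now [(4,2) g=4 f=8, (4,4) g=4 f=8, (6,2) g=2 f=8, (6,5) g=1 f=8, (7,3) g=2 f=8, (7,4) g=1 f=8]
step 3: expand (4,2) (f=8, h=4) → closed; open now [(3,2) g=5 f=8, (4,1) g=5 f=10, (4,4) g=4 f=8, (6,2) g=2 f=8, (6,5) g=1 f=8, (7,3) g=2 f=8, (7,4) g=1 f=8]
step 4: expand (3,2) (f=8, h=3) → closed; open now [(3,1) g=6 f=10, (4,1) g=5 f=10, (4,4) g=4 f=8, (6,2) g=2 f=8, (6,5) g=1 f=8, (7,3) g=2 f=8, (7,4) g=1 f=8]
step 5: expand (4,4) (f=8, h=4) → closed; open now [(3,1) g=6 f=10, (3,4) g=5 f=8, (4,1) g=5 f=10, (4,5) g=5 f=10, (6,2) g=2 f=8, (6,5) g=1 f=8, (7,3) g=2 f=8, (7,4) g=1 f=8]

order=[(5,3) → (4,3) → (4,2) → (3,2) → (4,4)]; open=[(3,1) g=6 f=10, (3,4) g=5 f=8, (4,1) g=5 f=10, (4,5) g=5 f=10, (6,2) g=2 f=8, (6,5) g=1 f=8, (7,3) g=2 f=8, (7,4) g=1 f=8]; closed=[(3,2), (4,2), (4,3), (4,4), (5,3), (6,3), (6,4)]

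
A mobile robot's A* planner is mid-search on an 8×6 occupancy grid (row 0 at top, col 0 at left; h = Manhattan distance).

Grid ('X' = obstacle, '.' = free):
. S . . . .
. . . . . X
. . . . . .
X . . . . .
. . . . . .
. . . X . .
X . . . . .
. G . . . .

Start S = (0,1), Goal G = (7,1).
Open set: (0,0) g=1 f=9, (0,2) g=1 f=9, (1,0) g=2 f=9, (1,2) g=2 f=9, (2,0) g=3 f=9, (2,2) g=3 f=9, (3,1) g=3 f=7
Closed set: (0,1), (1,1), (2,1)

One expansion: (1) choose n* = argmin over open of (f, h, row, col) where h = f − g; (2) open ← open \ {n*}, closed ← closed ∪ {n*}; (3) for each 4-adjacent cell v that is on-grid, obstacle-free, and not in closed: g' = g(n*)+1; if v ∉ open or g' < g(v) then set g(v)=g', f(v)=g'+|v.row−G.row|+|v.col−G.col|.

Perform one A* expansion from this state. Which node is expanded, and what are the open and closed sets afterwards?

step 1: expand (3,1) (f=7, h=4) → closed; open now [(0,0) g=1 f=9, (0,2) g=1 f=9, (1,0) g=2 f=9, (1,2) g=2 f=9, (2,0) g=3 f=9, (2,2) g=3 f=9, (3,2) g=4 f=9, (4,1) g=4 f=7]

expanded=(3,1); open=[(0,0) g=1 f=9, (0,2) g=1 f=9, (1,0) g=2 f=9, (1,2) g=2 f=9, (2,0) g=3 f=9, (2,2) g=3 f=9, (3,2) g=4 f=9, (4,1) g=4 f=7]; closed=[(0,1), (1,1), (2,1), (3,1)]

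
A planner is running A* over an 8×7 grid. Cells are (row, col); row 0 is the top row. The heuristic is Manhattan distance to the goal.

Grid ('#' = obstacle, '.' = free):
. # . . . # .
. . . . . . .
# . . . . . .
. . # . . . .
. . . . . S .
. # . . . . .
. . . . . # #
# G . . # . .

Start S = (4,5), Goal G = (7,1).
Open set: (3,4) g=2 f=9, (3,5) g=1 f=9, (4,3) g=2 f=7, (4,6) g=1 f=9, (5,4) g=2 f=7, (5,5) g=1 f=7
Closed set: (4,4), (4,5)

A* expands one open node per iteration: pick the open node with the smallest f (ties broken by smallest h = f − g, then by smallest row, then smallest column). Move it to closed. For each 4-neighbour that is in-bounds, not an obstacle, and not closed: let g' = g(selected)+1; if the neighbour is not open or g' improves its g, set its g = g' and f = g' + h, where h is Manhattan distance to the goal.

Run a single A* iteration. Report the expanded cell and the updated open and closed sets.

step 1: expand (4,3) (f=7, h=5) → closed; open now [(3,3) g=3 f=9, (3,4) g=2 f=9, (3,5) g=1 f=9, (4,2) g=3 f=7, (4,6) g=1 f=9, (5,3) g=3 f=7, (5,4) g=2 f=7, (5,5) g=1 f=7]

expanded=(4,3); open=[(3,3) g=3 f=9, (3,4) g=2 f=9, (3,5) g=1 f=9, (4,2) g=3 f=7, (4,6) g=1 f=9, (5,3) g=3 f=7, (5,4) g=2 f=7, (5,5) g=1 f=7]; closed=[(4,3), (4,4), (4,5)]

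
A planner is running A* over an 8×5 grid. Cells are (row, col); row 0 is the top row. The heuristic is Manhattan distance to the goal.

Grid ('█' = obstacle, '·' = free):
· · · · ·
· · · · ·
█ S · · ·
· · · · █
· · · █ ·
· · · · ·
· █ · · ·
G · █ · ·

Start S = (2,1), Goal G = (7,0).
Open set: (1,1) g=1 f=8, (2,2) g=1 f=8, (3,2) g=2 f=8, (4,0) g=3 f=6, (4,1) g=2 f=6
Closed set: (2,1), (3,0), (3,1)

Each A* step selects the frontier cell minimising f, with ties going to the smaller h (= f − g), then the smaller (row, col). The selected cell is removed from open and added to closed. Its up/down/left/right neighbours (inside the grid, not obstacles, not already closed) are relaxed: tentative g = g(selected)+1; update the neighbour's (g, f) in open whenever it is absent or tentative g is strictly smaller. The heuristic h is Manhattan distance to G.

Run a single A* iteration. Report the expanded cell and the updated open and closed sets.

expanded=(4,0); open=[(1,1) g=1 f=8, (2,2) g=1 f=8, (3,2) g=2 f=8, (4,1) g=2 f=6, (5,0) g=4 f=6]; closed=[(2,1), (3,0), (3,1), (4,0)]

step 1: expand (4,0) (f=6, h=3) → closed; open now [(1,1) g=1 f=8, (2,2) g=1 f=8, (3,2) g=2 f=8, (4,1) g=2 f=6, (5,0) g=4 f=6]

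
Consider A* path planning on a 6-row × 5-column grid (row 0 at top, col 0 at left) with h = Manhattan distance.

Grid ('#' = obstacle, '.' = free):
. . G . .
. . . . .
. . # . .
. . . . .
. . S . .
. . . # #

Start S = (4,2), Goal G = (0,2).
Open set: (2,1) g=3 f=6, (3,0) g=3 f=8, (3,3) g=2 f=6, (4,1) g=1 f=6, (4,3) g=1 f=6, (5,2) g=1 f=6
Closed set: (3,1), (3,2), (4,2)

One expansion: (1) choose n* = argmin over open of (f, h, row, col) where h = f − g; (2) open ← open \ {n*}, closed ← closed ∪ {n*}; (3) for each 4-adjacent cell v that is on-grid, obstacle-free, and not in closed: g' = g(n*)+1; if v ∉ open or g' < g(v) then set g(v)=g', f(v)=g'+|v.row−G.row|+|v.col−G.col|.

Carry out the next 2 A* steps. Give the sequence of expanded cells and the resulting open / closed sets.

order=[(2,1) → (1,1)]; open=[(0,1) g=5 f=6, (1,0) g=5 f=8, (1,2) g=5 f=6, (2,0) g=4 f=8, (3,0) g=3 f=8, (3,3) g=2 f=6, (4,1) g=1 f=6, (4,3) g=1 f=6, (5,2) g=1 f=6]; closed=[(1,1), (2,1), (3,1), (3,2), (4,2)]

step 1: expand (2,1) (f=6, h=3) → closed; open now [(1,1) g=4 f=6, (2,0) g=4 f=8, (3,0) g=3 f=8, (3,3) g=2 f=6, (4,1) g=1 f=6, (4,3) g=1 f=6, (5,2) g=1 f=6]
step 2: expand (1,1) (f=6, h=2) → closed; open now [(0,1) g=5 f=6, (1,0) g=5 f=8, (1,2) g=5 f=6, (2,0) g=4 f=8, (3,0) g=3 f=8, (3,3) g=2 f=6, (4,1) g=1 f=6, (4,3) g=1 f=6, (5,2) g=1 f=6]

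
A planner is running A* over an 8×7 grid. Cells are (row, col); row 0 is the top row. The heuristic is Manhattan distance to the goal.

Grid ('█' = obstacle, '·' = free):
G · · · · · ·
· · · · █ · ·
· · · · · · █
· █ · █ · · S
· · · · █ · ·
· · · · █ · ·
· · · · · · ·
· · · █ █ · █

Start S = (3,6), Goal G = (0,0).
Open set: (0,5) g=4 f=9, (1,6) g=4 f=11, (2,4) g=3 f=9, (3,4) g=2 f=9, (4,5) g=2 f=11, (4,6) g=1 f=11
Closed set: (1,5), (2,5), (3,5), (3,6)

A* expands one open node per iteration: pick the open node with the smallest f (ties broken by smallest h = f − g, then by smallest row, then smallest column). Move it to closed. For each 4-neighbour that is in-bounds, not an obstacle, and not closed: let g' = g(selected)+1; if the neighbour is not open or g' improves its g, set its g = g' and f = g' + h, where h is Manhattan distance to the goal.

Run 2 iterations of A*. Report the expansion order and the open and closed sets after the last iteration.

order=[(0,5) → (0,4)]; open=[(0,3) g=6 f=9, (0,6) g=5 f=11, (1,6) g=4 f=11, (2,4) g=3 f=9, (3,4) g=2 f=9, (4,5) g=2 f=11, (4,6) g=1 f=11]; closed=[(0,4), (0,5), (1,5), (2,5), (3,5), (3,6)]

step 1: expand (0,5) (f=9, h=5) → closed; open now [(0,4) g=5 f=9, (0,6) g=5 f=11, (1,6) g=4 f=11, (2,4) g=3 f=9, (3,4) g=2 f=9, (4,5) g=2 f=11, (4,6) g=1 f=11]
step 2: expand (0,4) (f=9, h=4) → closed; open now [(0,3) g=6 f=9, (0,6) g=5 f=11, (1,6) g=4 f=11, (2,4) g=3 f=9, (3,4) g=2 f=9, (4,5) g=2 f=11, (4,6) g=1 f=11]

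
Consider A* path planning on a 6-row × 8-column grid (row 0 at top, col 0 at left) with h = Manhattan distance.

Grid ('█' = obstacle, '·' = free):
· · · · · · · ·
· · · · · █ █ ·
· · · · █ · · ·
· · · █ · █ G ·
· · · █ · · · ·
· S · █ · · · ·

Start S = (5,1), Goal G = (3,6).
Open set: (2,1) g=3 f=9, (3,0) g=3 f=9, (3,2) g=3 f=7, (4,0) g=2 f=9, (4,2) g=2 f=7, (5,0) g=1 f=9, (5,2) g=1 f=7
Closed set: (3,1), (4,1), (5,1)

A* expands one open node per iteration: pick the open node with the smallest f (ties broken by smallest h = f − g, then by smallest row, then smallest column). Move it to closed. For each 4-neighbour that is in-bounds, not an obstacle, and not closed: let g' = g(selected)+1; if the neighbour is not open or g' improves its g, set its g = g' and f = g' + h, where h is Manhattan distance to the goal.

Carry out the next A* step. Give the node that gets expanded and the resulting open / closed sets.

expanded=(3,2); open=[(2,1) g=3 f=9, (2,2) g=4 f=9, (3,0) g=3 f=9, (4,0) g=2 f=9, (4,2) g=2 f=7, (5,0) g=1 f=9, (5,2) g=1 f=7]; closed=[(3,1), (3,2), (4,1), (5,1)]

step 1: expand (3,2) (f=7, h=4) → closed; open now [(2,1) g=3 f=9, (2,2) g=4 f=9, (3,0) g=3 f=9, (4,0) g=2 f=9, (4,2) g=2 f=7, (5,0) g=1 f=9, (5,2) g=1 f=7]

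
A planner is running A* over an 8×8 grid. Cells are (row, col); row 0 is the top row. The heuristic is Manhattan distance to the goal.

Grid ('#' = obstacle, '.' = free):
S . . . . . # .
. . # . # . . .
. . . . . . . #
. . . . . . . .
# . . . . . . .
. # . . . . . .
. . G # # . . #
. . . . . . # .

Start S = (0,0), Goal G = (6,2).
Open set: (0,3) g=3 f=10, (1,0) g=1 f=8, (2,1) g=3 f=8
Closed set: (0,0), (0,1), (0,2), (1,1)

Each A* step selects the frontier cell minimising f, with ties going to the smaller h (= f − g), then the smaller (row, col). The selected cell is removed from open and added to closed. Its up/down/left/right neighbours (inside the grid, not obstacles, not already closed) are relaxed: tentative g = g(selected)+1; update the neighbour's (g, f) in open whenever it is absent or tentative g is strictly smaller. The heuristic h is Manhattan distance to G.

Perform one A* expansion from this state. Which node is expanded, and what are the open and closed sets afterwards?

expanded=(2,1); open=[(0,3) g=3 f=10, (1,0) g=1 f=8, (2,0) g=4 f=10, (2,2) g=4 f=8, (3,1) g=4 f=8]; closed=[(0,0), (0,1), (0,2), (1,1), (2,1)]

step 1: expand (2,1) (f=8, h=5) → closed; open now [(0,3) g=3 f=10, (1,0) g=1 f=8, (2,0) g=4 f=10, (2,2) g=4 f=8, (3,1) g=4 f=8]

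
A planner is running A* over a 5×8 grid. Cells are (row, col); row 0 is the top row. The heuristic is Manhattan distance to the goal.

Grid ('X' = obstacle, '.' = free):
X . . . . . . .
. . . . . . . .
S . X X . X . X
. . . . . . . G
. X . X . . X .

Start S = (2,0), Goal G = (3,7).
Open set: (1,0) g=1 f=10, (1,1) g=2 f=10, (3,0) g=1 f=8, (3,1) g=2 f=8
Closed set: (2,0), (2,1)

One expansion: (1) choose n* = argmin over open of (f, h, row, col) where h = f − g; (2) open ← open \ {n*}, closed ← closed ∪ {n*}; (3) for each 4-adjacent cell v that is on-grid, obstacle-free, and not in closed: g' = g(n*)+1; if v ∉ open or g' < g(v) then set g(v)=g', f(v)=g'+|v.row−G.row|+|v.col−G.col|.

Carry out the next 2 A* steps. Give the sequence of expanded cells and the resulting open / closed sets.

order=[(3,1) → (3,2)]; open=[(1,0) g=1 f=10, (1,1) g=2 f=10, (3,0) g=1 f=8, (3,3) g=4 f=8, (4,2) g=4 f=10]; closed=[(2,0), (2,1), (3,1), (3,2)]

step 1: expand (3,1) (f=8, h=6) → closed; open now [(1,0) g=1 f=10, (1,1) g=2 f=10, (3,0) g=1 f=8, (3,2) g=3 f=8]
step 2: expand (3,2) (f=8, h=5) → closed; open now [(1,0) g=1 f=10, (1,1) g=2 f=10, (3,0) g=1 f=8, (3,3) g=4 f=8, (4,2) g=4 f=10]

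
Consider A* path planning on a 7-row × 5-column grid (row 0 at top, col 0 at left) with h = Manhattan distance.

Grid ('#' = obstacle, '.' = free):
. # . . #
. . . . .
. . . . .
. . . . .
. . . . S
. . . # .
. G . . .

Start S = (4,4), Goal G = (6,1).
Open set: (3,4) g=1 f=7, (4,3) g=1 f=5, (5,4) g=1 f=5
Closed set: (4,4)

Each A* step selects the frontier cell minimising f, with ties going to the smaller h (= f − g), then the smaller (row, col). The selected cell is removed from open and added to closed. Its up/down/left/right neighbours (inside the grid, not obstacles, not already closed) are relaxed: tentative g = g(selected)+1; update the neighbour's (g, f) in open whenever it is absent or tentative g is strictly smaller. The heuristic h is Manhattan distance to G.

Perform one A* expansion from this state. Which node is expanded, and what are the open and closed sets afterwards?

step 1: expand (4,3) (f=5, h=4) → closed; open now [(3,3) g=2 f=7, (3,4) g=1 f=7, (4,2) g=2 f=5, (5,4) g=1 f=5]

expanded=(4,3); open=[(3,3) g=2 f=7, (3,4) g=1 f=7, (4,2) g=2 f=5, (5,4) g=1 f=5]; closed=[(4,3), (4,4)]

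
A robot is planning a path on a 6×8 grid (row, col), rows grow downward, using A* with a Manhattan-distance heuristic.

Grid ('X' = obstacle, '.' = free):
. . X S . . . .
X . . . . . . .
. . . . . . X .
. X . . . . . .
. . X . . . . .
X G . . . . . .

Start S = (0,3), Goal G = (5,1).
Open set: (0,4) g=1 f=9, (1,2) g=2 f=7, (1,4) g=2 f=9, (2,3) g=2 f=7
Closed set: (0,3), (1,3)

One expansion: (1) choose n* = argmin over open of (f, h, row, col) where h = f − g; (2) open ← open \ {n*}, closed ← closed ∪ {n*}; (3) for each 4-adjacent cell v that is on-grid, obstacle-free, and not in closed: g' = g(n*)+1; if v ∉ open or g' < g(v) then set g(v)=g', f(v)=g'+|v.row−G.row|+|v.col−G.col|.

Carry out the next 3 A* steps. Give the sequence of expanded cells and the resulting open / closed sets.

order=[(1,2) → (1,1) → (2,1)]; open=[(0,1) g=4 f=9, (0,4) g=1 f=9, (1,4) g=2 f=9, (2,0) g=5 f=9, (2,2) g=3 f=7, (2,3) g=2 f=7]; closed=[(0,3), (1,1), (1,2), (1,3), (2,1)]

step 1: expand (1,2) (f=7, h=5) → closed; open now [(0,4) g=1 f=9, (1,1) g=3 f=7, (1,4) g=2 f=9, (2,2) g=3 f=7, (2,3) g=2 f=7]
step 2: expand (1,1) (f=7, h=4) → closed; open now [(0,1) g=4 f=9, (0,4) g=1 f=9, (1,4) g=2 f=9, (2,1) g=4 f=7, (2,2) g=3 f=7, (2,3) g=2 f=7]
step 3: expand (2,1) (f=7, h=3) → closed; open now [(0,1) g=4 f=9, (0,4) g=1 f=9, (1,4) g=2 f=9, (2,0) g=5 f=9, (2,2) g=3 f=7, (2,3) g=2 f=7]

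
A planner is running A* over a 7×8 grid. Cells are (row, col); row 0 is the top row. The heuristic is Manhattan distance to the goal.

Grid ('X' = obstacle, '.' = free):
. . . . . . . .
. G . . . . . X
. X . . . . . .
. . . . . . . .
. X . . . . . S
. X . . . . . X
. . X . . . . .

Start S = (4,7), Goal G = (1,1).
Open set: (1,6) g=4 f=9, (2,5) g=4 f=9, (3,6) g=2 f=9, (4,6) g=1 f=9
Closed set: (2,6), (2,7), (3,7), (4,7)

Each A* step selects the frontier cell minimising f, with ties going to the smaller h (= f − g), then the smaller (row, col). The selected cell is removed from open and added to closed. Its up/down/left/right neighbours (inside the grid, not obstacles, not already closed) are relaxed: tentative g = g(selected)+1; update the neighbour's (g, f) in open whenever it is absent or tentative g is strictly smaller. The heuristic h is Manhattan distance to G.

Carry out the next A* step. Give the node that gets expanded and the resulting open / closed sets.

expanded=(1,6); open=[(0,6) g=5 f=11, (1,5) g=5 f=9, (2,5) g=4 f=9, (3,6) g=2 f=9, (4,6) g=1 f=9]; closed=[(1,6), (2,6), (2,7), (3,7), (4,7)]

step 1: expand (1,6) (f=9, h=5) → closed; open now [(0,6) g=5 f=11, (1,5) g=5 f=9, (2,5) g=4 f=9, (3,6) g=2 f=9, (4,6) g=1 f=9]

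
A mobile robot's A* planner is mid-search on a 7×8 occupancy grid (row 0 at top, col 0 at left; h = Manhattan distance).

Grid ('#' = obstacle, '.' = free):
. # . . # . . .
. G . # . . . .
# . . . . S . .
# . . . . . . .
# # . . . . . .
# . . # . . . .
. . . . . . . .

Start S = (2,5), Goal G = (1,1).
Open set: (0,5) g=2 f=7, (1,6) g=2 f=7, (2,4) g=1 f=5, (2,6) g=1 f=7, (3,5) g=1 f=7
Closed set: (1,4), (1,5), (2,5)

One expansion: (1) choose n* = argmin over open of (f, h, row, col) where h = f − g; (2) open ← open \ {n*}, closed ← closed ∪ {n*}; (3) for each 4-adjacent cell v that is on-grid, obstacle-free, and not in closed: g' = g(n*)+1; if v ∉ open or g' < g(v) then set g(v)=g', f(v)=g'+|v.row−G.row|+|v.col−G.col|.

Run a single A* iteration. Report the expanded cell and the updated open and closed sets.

step 1: expand (2,4) (f=5, h=4) → closed; open now [(0,5) g=2 f=7, (1,6) g=2 f=7, (2,3) g=2 f=5, (2,6) g=1 f=7, (3,4) g=2 f=7, (3,5) g=1 f=7]

expanded=(2,4); open=[(0,5) g=2 f=7, (1,6) g=2 f=7, (2,3) g=2 f=5, (2,6) g=1 f=7, (3,4) g=2 f=7, (3,5) g=1 f=7]; closed=[(1,4), (1,5), (2,4), (2,5)]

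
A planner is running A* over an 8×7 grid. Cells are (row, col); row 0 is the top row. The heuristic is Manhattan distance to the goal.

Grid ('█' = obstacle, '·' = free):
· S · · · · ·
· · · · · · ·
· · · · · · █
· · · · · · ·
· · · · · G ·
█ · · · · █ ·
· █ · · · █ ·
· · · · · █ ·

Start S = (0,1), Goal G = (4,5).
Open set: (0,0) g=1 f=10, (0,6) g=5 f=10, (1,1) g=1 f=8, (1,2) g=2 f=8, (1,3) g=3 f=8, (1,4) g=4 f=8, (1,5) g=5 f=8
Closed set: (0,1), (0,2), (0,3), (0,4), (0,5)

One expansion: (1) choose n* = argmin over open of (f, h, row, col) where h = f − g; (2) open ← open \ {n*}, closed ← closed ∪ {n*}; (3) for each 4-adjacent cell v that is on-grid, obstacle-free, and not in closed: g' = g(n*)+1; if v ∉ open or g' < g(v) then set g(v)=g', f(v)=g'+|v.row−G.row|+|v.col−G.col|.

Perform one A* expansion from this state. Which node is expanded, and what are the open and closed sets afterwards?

step 1: expand (1,5) (f=8, h=3) → closed; open now [(0,0) g=1 f=10, (0,6) g=5 f=10, (1,1) g=1 f=8, (1,2) g=2 f=8, (1,3) g=3 f=8, (1,4) g=4 f=8, (1,6) g=6 f=10, (2,5) g=6 f=8]

expanded=(1,5); open=[(0,0) g=1 f=10, (0,6) g=5 f=10, (1,1) g=1 f=8, (1,2) g=2 f=8, (1,3) g=3 f=8, (1,4) g=4 f=8, (1,6) g=6 f=10, (2,5) g=6 f=8]; closed=[(0,1), (0,2), (0,3), (0,4), (0,5), (1,5)]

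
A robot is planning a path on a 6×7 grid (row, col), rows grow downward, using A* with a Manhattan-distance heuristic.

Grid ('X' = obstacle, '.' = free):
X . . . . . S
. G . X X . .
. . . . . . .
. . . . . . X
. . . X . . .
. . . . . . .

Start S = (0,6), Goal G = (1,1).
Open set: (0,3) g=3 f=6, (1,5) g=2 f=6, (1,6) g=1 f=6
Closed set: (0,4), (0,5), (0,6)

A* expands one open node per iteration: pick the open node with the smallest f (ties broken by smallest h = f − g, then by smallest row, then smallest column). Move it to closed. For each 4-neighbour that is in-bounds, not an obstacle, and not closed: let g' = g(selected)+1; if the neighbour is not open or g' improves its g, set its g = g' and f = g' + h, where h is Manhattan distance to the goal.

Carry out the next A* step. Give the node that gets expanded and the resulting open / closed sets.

expanded=(0,3); open=[(0,2) g=4 f=6, (1,5) g=2 f=6, (1,6) g=1 f=6]; closed=[(0,3), (0,4), (0,5), (0,6)]

step 1: expand (0,3) (f=6, h=3) → closed; open now [(0,2) g=4 f=6, (1,5) g=2 f=6, (1,6) g=1 f=6]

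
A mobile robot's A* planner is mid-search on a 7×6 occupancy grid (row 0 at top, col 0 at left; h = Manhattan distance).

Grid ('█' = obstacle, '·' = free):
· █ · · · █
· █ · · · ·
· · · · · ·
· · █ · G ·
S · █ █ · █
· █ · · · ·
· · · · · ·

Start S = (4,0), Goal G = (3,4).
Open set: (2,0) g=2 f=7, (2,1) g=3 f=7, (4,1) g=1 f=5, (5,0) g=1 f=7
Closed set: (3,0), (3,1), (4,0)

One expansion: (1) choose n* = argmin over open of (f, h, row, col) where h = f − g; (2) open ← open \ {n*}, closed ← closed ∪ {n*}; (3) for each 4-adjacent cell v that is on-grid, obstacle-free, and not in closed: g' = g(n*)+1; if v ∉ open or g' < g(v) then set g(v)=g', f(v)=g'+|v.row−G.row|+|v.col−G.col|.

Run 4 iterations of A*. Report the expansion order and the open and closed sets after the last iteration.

order=[(4,1) → (2,1) → (2,2) → (2,3)]; open=[(1,2) g=5 f=9, (1,3) g=6 f=9, (2,0) g=2 f=7, (2,4) g=6 f=7, (3,3) g=6 f=7, (5,0) g=1 f=7]; closed=[(2,1), (2,2), (2,3), (3,0), (3,1), (4,0), (4,1)]

step 1: expand (4,1) (f=5, h=4) → closed; open now [(2,0) g=2 f=7, (2,1) g=3 f=7, (5,0) g=1 f=7]
step 2: expand (2,1) (f=7, h=4) → closed; open now [(2,0) g=2 f=7, (2,2) g=4 f=7, (5,0) g=1 f=7]
step 3: expand (2,2) (f=7, h=3) → closed; open now [(1,2) g=5 f=9, (2,0) g=2 f=7, (2,3) g=5 f=7, (5,0) g=1 f=7]
step 4: expand (2,3) (f=7, h=2) → closed; open now [(1,2) g=5 f=9, (1,3) g=6 f=9, (2,0) g=2 f=7, (2,4) g=6 f=7, (3,3) g=6 f=7, (5,0) g=1 f=7]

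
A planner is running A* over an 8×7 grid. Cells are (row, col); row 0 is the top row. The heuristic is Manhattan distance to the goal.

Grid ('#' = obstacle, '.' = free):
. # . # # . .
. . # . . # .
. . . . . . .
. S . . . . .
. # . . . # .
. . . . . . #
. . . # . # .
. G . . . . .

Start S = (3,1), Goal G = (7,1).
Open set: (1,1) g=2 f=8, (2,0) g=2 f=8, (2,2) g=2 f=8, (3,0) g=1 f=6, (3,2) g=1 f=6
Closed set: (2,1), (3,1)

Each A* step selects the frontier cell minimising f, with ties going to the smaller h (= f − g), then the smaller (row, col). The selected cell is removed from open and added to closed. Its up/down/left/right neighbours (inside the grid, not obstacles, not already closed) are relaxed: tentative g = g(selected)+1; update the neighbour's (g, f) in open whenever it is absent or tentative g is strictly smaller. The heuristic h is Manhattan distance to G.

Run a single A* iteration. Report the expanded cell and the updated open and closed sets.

expanded=(3,0); open=[(1,1) g=2 f=8, (2,0) g=2 f=8, (2,2) g=2 f=8, (3,2) g=1 f=6, (4,0) g=2 f=6]; closed=[(2,1), (3,0), (3,1)]

step 1: expand (3,0) (f=6, h=5) → closed; open now [(1,1) g=2 f=8, (2,0) g=2 f=8, (2,2) g=2 f=8, (3,2) g=1 f=6, (4,0) g=2 f=6]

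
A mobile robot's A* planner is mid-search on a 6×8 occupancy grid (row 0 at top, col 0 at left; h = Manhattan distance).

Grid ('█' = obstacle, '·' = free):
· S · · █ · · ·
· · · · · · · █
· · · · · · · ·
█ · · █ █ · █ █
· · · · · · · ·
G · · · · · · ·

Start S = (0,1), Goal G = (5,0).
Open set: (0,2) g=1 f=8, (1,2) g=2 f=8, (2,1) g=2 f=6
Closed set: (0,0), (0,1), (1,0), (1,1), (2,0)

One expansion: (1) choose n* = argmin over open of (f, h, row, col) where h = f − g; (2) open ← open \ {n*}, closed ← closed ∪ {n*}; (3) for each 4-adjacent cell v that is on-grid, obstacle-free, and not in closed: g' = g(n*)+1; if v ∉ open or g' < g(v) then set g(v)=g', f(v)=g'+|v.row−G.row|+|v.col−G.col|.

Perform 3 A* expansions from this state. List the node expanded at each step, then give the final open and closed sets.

step 1: expand (2,1) (f=6, h=4) → closed; open now [(0,2) g=1 f=8, (1,2) g=2 f=8, (2,2) g=3 f=8, (3,1) g=3 f=6]
step 2: expand (3,1) (f=6, h=3) → closed; open now [(0,2) g=1 f=8, (1,2) g=2 f=8, (2,2) g=3 f=8, (3,2) g=4 f=8, (4,1) g=4 f=6]
step 3: expand (4,1) (f=6, h=2) → closed; open now [(0,2) g=1 f=8, (1,2) g=2 f=8, (2,2) g=3 f=8, (3,2) g=4 f=8, (4,0) g=5 f=6, (4,2) g=5 f=8, (5,1) g=5 f=6]

order=[(2,1) → (3,1) → (4,1)]; open=[(0,2) g=1 f=8, (1,2) g=2 f=8, (2,2) g=3 f=8, (3,2) g=4 f=8, (4,0) g=5 f=6, (4,2) g=5 f=8, (5,1) g=5 f=6]; closed=[(0,0), (0,1), (1,0), (1,1), (2,0), (2,1), (3,1), (4,1)]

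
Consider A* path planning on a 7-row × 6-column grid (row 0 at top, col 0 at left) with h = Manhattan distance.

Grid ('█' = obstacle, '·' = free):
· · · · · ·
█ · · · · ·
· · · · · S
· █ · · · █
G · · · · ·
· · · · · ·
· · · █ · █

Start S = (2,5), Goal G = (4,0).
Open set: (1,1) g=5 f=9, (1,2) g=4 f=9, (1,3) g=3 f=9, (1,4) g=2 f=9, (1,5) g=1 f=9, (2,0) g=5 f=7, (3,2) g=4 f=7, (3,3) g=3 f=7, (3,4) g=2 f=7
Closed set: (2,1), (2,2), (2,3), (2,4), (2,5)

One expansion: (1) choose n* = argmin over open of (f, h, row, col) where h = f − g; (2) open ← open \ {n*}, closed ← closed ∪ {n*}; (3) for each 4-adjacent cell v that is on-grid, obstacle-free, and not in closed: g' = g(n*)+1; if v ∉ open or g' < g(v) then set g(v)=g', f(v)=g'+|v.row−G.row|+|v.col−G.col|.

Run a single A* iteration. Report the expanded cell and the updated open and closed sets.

step 1: expand (2,0) (f=7, h=2) → closed; open now [(1,1) g=5 f=9, (1,2) g=4 f=9, (1,3) g=3 f=9, (1,4) g=2 f=9, (1,5) g=1 f=9, (3,0) g=6 f=7, (3,2) g=4 f=7, (3,3) g=3 f=7, (3,4) g=2 f=7]

expanded=(2,0); open=[(1,1) g=5 f=9, (1,2) g=4 f=9, (1,3) g=3 f=9, (1,4) g=2 f=9, (1,5) g=1 f=9, (3,0) g=6 f=7, (3,2) g=4 f=7, (3,3) g=3 f=7, (3,4) g=2 f=7]; closed=[(2,0), (2,1), (2,2), (2,3), (2,4), (2,5)]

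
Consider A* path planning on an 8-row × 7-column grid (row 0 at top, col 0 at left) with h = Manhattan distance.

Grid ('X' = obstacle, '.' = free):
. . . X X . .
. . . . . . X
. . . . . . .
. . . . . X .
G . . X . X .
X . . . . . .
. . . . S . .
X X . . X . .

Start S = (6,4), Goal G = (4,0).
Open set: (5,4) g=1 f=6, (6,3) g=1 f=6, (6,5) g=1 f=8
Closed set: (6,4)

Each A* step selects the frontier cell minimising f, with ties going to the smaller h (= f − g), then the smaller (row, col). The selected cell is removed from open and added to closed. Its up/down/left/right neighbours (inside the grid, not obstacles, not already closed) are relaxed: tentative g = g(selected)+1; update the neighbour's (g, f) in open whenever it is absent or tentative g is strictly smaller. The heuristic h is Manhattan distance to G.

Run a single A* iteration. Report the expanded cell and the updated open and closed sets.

expanded=(5,4); open=[(4,4) g=2 f=6, (5,3) g=2 f=6, (5,5) g=2 f=8, (6,3) g=1 f=6, (6,5) g=1 f=8]; closed=[(5,4), (6,4)]

step 1: expand (5,4) (f=6, h=5) → closed; open now [(4,4) g=2 f=6, (5,3) g=2 f=6, (5,5) g=2 f=8, (6,3) g=1 f=6, (6,5) g=1 f=8]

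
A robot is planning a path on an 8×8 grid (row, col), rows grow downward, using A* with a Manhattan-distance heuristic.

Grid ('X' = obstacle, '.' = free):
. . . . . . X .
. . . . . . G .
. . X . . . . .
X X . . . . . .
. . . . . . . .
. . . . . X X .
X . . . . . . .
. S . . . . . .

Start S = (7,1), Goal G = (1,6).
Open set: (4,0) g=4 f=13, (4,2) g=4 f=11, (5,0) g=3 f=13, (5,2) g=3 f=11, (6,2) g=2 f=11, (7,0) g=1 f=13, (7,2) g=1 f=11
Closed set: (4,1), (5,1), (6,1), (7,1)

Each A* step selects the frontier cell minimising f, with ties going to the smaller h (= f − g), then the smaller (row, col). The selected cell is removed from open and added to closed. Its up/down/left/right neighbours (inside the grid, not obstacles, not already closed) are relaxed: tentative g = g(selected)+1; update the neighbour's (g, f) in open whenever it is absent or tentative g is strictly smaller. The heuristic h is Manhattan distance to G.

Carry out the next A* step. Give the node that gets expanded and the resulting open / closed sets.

step 1: expand (4,2) (f=11, h=7) → closed; open now [(3,2) g=5 f=11, (4,0) g=4 f=13, (4,3) g=5 f=11, (5,0) g=3 f=13, (5,2) g=3 f=11, (6,2) g=2 f=11, (7,0) g=1 f=13, (7,2) g=1 f=11]

expanded=(4,2); open=[(3,2) g=5 f=11, (4,0) g=4 f=13, (4,3) g=5 f=11, (5,0) g=3 f=13, (5,2) g=3 f=11, (6,2) g=2 f=11, (7,0) g=1 f=13, (7,2) g=1 f=11]; closed=[(4,1), (4,2), (5,1), (6,1), (7,1)]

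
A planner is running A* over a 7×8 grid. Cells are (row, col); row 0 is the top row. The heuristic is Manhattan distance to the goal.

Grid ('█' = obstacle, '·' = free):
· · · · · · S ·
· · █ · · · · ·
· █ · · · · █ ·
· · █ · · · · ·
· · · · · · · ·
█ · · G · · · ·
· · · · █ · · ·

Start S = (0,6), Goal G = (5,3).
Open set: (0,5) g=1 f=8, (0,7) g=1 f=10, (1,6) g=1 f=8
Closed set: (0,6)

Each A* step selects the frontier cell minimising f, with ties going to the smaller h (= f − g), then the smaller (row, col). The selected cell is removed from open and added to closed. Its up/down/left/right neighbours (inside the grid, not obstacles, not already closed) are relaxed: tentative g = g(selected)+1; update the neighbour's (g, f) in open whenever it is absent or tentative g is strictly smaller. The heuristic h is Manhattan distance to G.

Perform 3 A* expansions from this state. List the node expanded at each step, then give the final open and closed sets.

order=[(0,5) → (0,4) → (0,3)]; open=[(0,2) g=4 f=10, (0,7) g=1 f=10, (1,3) g=4 f=8, (1,4) g=3 f=8, (1,5) g=2 f=8, (1,6) g=1 f=8]; closed=[(0,3), (0,4), (0,5), (0,6)]

step 1: expand (0,5) (f=8, h=7) → closed; open now [(0,4) g=2 f=8, (0,7) g=1 f=10, (1,5) g=2 f=8, (1,6) g=1 f=8]
step 2: expand (0,4) (f=8, h=6) → closed; open now [(0,3) g=3 f=8, (0,7) g=1 f=10, (1,4) g=3 f=8, (1,5) g=2 f=8, (1,6) g=1 f=8]
step 3: expand (0,3) (f=8, h=5) → closed; open now [(0,2) g=4 f=10, (0,7) g=1 f=10, (1,3) g=4 f=8, (1,4) g=3 f=8, (1,5) g=2 f=8, (1,6) g=1 f=8]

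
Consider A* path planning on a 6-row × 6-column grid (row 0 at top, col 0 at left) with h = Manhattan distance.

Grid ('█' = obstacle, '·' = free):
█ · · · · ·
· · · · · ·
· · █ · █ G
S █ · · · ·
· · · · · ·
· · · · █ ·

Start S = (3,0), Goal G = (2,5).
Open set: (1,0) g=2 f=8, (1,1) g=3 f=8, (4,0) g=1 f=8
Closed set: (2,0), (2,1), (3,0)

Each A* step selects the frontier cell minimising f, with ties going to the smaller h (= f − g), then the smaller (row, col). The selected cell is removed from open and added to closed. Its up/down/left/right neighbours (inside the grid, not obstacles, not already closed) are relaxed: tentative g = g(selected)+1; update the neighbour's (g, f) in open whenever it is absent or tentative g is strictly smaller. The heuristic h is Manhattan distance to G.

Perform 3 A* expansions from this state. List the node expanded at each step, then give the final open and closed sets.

order=[(1,1) → (1,2) → (1,3)]; open=[(0,1) g=4 f=10, (0,2) g=5 f=10, (0,3) g=6 f=10, (1,0) g=2 f=8, (1,4) g=6 f=8, (2,3) g=6 f=8, (4,0) g=1 f=8]; closed=[(1,1), (1,2), (1,3), (2,0), (2,1), (3,0)]

step 1: expand (1,1) (f=8, h=5) → closed; open now [(0,1) g=4 f=10, (1,0) g=2 f=8, (1,2) g=4 f=8, (4,0) g=1 f=8]
step 2: expand (1,2) (f=8, h=4) → closed; open now [(0,1) g=4 f=10, (0,2) g=5 f=10, (1,0) g=2 f=8, (1,3) g=5 f=8, (4,0) g=1 f=8]
step 3: expand (1,3) (f=8, h=3) → closed; open now [(0,1) g=4 f=10, (0,2) g=5 f=10, (0,3) g=6 f=10, (1,0) g=2 f=8, (1,4) g=6 f=8, (2,3) g=6 f=8, (4,0) g=1 f=8]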